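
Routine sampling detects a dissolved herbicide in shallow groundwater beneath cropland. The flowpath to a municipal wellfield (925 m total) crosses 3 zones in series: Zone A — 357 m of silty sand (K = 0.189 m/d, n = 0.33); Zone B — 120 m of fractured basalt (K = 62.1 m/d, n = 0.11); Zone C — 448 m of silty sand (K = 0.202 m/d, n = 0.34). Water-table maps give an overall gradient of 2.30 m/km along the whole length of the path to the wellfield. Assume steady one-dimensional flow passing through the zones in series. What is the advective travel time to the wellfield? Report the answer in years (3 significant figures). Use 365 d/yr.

1500 years

Continuity: the same q passes through each zone, so ΔH = q·Σ(L_j/K_j) — the zones act as resistances in series.
Σ(L/K) = 357/0.189 + 120/62.1 + 448/0.202 = 1889 + 1.932 + 2218 = 4109 d
K_eq = L_total / Σ(L/K) = 925 / 4109 = 0.2251 m/d
q = K_eq · i = 0.2251 × 0.0023 = 5.178e-4 m/d (same in every zone)
Zone A: v = q/n = 5.178e-4/0.33 = 0.001569 m/d → t_A = 357/0.001569 = 227500 d
Zone B: v = q/n = 5.178e-4/0.11 = 0.004707 m/d → t_B = 120/0.004707 = 25490 d
Zone C: v = q/n = 5.178e-4/0.34 = 0.001523 m/d → t_C = 448/0.001523 = 294200 d
Total t = 227500 + 25490 + 294200 = 547200 d
   = 547200 / 365 = 1500 yr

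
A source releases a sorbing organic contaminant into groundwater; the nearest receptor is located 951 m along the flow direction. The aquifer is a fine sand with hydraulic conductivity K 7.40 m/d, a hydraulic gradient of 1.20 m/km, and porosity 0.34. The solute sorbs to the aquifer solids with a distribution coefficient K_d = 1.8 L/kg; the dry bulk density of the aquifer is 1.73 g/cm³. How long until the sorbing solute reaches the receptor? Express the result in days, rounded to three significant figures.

370000 days

Specific discharge q = 7.40 × 0.0012 = 0.008880 m/d
v_s = q/n_e = 0.008880/0.34 = 0.02612 m/d
Retardation R = 1 + ρ_b·K_d/n = 1 + 1.73×1.8/0.34 = 10.16
Contaminant velocity v_c = v/R = 0.02612/10.16 = 0.002571 m/d
t = L/v_c = 951/0.002571 = 369900 d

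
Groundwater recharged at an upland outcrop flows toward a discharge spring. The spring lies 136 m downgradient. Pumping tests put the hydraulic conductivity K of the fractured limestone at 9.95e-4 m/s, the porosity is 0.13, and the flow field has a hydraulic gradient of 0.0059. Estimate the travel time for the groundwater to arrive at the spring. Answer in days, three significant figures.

K = 9.95e-4 m/s × 86400 s/d = 85.97 m/d
Specific discharge q = 85.97 × 0.0059 = 0.5072 m/d
Seepage velocity v = q / n = 0.5072 / 0.13 = 3.902 m/d
t = L / v = 136 / 3.902 = 34.86 d

34.9 days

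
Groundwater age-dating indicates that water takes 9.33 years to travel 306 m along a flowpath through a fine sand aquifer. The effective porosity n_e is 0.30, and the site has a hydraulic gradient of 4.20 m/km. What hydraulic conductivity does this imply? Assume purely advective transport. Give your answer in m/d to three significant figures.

6.42 m/d

t = 9.33 years = 3405 d
v = L / t = 306 / 3405 = 0.08986 m/d
K = v · n / i = 0.08986 × 0.30 / 0.0042 = 6.42 m/d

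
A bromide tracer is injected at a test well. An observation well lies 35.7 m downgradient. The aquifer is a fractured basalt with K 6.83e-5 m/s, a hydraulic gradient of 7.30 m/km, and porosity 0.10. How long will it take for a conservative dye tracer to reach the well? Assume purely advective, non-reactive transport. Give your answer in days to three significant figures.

82.9 days

K = 6.83e-5 m/s × 86400 s/d = 5.901 m/d
Specific discharge q = 5.901 × 0.0073 = 0.04308 m/d
v_s = q/n_e = 0.04308/0.10 = 0.4308 m/d
t = L / v = 35.7 / 0.4308 = 82.87 d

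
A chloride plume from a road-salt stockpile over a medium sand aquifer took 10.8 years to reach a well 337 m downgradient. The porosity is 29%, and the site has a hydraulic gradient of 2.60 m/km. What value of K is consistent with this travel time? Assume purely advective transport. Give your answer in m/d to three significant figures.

t = 10.8 years = 3942 d
v = L / t = 337 / 3942 = 0.08549 m/d
K = v · n / i = 0.08549 × 0.29 / 0.0026 = 9.54 m/d

9.54 m/d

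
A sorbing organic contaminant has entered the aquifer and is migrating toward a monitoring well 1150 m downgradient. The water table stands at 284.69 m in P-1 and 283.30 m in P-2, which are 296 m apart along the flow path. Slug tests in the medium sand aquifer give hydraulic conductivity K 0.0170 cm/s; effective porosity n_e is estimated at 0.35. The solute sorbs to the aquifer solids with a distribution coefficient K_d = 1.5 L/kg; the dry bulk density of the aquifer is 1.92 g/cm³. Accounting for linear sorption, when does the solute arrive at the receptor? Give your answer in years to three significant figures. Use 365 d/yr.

Hydraulic gradient i = (284.69 − 283.30) / 296 = 1.39 / 296 = 0.004696
K = 0.0170 cm/s × 864 = 14.69 m/d
Specific discharge q = 14.69 × 0.004696 = 0.06897 m/d
v_s = q/n_e = 0.06897/0.35 = 0.1971 m/d
Retardation R = 1 + ρ_b·K_d/n = 1 + 1.92×1.5/0.35 = 9.229
Contaminant velocity v_c = v/R = 0.1971/9.229 = 0.02135 m/d
t = L/v_c = 1150/0.02135 = 53850 d
   = 53850/365 = 148 yr

148 years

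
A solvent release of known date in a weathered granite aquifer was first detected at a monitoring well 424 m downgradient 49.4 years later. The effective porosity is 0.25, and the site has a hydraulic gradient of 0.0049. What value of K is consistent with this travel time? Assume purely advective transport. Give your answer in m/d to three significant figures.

1.20 m/d

t = 49.4 years = 18030 d
v = L / t = 424 / 18030 = 0.02352 m/d
K = v · n / i = 0.02352 × 0.25 / 0.0049 = 1.20 m/d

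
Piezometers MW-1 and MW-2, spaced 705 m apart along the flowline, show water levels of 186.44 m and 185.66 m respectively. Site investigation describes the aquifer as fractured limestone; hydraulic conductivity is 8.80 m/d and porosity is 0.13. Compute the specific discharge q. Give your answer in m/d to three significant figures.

0.00974 m/d

Hydraulic gradient i = (186.44 − 185.66) / 705 = 0.78 / 705 = 0.001106
Specific discharge q = 8.80 × 0.001106 = 0.009736 m/d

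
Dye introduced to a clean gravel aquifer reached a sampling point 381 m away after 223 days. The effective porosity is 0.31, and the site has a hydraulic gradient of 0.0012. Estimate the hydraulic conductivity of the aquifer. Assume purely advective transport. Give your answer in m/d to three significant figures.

441 m/d

v = L / t = 381 / 223 = 1.709 m/d
K = v · n / i = 1.709 × 0.31 / 0.0012 = 441 m/d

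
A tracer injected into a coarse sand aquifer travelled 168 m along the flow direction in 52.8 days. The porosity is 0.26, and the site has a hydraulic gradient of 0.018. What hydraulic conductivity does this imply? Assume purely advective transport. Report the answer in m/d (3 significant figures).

46.0 m/d

v = L / t = 168 / 52.8 = 3.182 m/d
K = v · n / i = 3.182 × 0.26 / 0.018 = 46.0 m/d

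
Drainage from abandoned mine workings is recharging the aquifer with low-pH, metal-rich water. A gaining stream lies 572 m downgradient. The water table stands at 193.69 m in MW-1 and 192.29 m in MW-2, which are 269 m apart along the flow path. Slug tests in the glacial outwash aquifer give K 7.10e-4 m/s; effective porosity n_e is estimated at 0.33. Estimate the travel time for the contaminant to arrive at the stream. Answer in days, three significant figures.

591 days

Hydraulic gradient i = (193.69 − 192.29) / 269 = 1.40 / 269 = 0.005204
K = 7.10e-4 m/s × 86400 s/d = 61.34 m/d
Specific discharge q = 61.34 × 0.005204 = 0.3193 m/d
Average linear velocity = 0.3193 / 0.33 = 0.9675 m/d
t = L / v = 572 / 0.9675 = 591.2 d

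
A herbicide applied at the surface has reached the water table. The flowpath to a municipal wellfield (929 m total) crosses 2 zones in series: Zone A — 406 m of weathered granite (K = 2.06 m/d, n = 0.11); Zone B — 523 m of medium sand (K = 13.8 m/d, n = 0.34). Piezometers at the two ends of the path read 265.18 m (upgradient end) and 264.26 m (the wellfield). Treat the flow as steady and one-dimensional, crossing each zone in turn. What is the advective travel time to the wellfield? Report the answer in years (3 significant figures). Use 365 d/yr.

Total head drop ΔH = 265.18 − 264.26 = 0.92 m
Continuity: the same q passes through each zone, so ΔH = q·Σ(L_j/K_j) — the zones act as resistances in series.
Σ(L/K) = 406/2.06 + 523/13.8 = 197.1 + 37.90 = 235.0 d
q = ΔH / Σ(L/K) = 0.92 / 235.0 = 0.003915 m/d (same in every zone)
Zone A: v = q/n = 0.003915/0.11 = 0.03559 m/d → t_A = 406/0.03559 = 11410 d
Zone B: v = q/n = 0.003915/0.34 = 0.01152 m/d → t_B = 523/0.01152 = 45420 d
Total t = 11410 + 45420 = 56830 d
   = 56830 / 365 = 156 yr

156 years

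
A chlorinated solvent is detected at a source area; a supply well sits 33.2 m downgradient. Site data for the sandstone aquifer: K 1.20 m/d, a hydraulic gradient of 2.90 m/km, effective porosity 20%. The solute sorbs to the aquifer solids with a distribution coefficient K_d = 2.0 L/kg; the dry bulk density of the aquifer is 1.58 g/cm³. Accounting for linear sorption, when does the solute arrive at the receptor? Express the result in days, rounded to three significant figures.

Darcy flux q = K·i = 1.20 × 0.0029 = 0.003480 m/d
Average linear velocity = 0.003480 / 0.20 = 0.01740 m/d
Retardation R = 1 + ρ_b·K_d/n = 1 + 1.58×2.0/0.20 = 16.80
Contaminant velocity v_c = v/R = 0.01740/16.80 = 0.001036 m/d
t = L/v_c = 33.2/0.001036 = 32060 d

32100 days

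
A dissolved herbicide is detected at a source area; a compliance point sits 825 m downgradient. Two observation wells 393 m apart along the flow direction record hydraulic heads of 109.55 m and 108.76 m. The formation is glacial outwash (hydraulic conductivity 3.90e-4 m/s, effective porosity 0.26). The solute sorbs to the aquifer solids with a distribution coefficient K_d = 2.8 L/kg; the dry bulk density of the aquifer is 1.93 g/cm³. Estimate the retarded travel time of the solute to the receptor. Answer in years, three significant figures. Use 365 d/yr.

189 years

Hydraulic gradient i = (109.55 − 108.76) / 393 = 0.79 / 393 = 0.002010
K = 3.90e-4 m/s × 86400 s/d = 33.70 m/d
Darcy flux q = K·i = 33.70 × 0.002010 = 0.06773 m/d
Seepage velocity v = q / n = 0.06773 / 0.26 = 0.2605 m/d
Retardation R = 1 + ρ_b·K_d/n = 1 + 1.93×2.8/0.26 = 21.78
Contaminant velocity v_c = v/R = 0.2605/21.78 = 0.01196 m/d
t = L/v_c = 825/0.01196 = 68990 d
   = 68990/365 = 189 yr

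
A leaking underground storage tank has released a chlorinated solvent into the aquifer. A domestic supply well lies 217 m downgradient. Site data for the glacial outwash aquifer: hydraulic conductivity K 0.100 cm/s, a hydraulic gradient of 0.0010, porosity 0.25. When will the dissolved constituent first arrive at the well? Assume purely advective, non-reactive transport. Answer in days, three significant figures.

628 days

K = 0.100 cm/s × 864 = 86.40 m/d
Specific discharge q = 86.40 × 0.0010 = 0.08640 m/d
Average linear velocity = 0.08640 / 0.25 = 0.3456 m/d
t = L / v = 217 / 0.3456 = 627.9 d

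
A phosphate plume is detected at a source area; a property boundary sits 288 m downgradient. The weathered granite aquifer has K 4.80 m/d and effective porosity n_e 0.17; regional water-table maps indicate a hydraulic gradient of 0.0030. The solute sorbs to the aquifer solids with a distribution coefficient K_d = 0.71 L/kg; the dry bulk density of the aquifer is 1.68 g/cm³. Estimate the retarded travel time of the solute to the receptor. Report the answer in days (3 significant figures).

q = Ki = 4.80 × 0.0030 = 0.01440 m/d
v_s = q/n_e = 0.01440/0.17 = 0.08471 m/d
Retardation R = 1 + ρ_b·K_d/n = 1 + 1.68×0.71/0.17 = 8.016
Contaminant velocity v_c = v/R = 0.08471/8.016 = 0.01057 m/d
t = L/v_c = 288/0.01057 = 27260 d

27300 days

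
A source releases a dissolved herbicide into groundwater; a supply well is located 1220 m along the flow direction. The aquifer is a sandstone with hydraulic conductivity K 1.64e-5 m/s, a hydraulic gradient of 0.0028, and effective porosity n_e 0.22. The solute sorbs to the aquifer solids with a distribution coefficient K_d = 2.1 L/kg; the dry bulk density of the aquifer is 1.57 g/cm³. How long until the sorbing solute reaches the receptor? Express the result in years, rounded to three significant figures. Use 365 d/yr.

2960 years

K = 1.64e-5 m/s × 86400 s/d = 1.417 m/d
Darcy flux q = K·i = 1.417 × 0.0028 = 0.003967 m/d
v = Ki/n = 1.417·0.0028/0.22 = 0.01803 m/d
Retardation R = 1 + ρ_b·K_d/n = 1 + 1.57×2.1/0.22 = 15.99
Contaminant velocity v_c = v/R = 0.01803/15.99 = 0.001128 m/d
t = L/v_c = 1220/0.001128 = 1.081e6 d
   = 1.081e6/365 = 2960 yr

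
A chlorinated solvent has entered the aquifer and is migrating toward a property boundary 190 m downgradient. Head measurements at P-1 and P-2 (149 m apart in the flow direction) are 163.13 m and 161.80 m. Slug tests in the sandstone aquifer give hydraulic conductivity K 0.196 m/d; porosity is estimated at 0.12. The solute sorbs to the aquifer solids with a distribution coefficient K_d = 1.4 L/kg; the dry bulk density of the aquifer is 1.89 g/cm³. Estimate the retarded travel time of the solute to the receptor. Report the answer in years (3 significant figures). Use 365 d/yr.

Hydraulic gradient i = (163.13 − 161.80) / 149 = 1.33 / 149 = 0.008926
Darcy flux q = K·i = 0.196 × 0.008926 = 0.001750 m/d
Seepage velocity v = q / n = 0.001750 / 0.12 = 0.01458 m/d
Retardation R = 1 + ρ_b·K_d/n = 1 + 1.89×1.4/0.12 = 23.05
Contaminant velocity v_c = v/R = 0.01458/23.05 = 6.325e-4 m/d
t = L/v_c = 190/6.325e-4 = 300400 d
   = 300400/365 = 823 yr

823 years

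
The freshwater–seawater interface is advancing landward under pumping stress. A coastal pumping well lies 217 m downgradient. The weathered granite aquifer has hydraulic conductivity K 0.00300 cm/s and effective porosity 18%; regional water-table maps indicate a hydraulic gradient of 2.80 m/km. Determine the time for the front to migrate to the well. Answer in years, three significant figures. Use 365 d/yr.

K = 0.00300 cm/s × 864 = 2.592 m/d
Darcy flux q = K·i = 2.592 × 0.0028 = 0.007258 m/d
v = Ki/n = 2.592·0.0028/0.18 = 0.04032 m/d
t = L / v = 217 / 0.04032 = 5382 d
   = 5382 / 365 = 14.7 yr

14.7 years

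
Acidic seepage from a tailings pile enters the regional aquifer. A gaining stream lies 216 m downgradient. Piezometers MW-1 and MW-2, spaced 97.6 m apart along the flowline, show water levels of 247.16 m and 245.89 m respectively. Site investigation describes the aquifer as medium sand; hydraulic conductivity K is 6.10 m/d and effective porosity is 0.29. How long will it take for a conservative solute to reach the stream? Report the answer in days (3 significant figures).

789 days

Hydraulic gradient i = (247.16 − 245.89) / 97.6 = 1.27 / 97.6 = 0.01301
Darcy flux q = K·i = 6.10 × 0.01301 = 0.07938 m/d
Average linear velocity = 0.07938 / 0.29 = 0.2737 m/d
t = L / v = 216 / 0.2737 = 789.2 d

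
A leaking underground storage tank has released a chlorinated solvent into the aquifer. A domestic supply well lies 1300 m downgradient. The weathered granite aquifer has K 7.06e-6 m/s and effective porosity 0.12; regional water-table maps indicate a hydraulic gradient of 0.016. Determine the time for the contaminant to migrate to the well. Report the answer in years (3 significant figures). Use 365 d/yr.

K = 7.06e-6 m/s × 86400 s/d = 0.6100 m/d
q = Ki = 0.6100 × 0.016 = 0.009760 m/d
Seepage velocity v = q / n = 0.009760 / 0.12 = 0.08133 m/d
t = L / v = 1300 / 0.08133 = 15980 d
   = 15980 / 365 = 43.8 yr

43.8 years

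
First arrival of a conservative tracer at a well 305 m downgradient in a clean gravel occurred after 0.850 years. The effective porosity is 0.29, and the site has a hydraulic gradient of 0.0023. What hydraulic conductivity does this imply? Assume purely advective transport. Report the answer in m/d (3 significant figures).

t = 0.850 years = 310.3 d
v = L / t = 305 / 310.3 = 0.9831 m/d
K = v · n / i = 0.9831 × 0.29 / 0.0023 = 124 m/d

124 m/d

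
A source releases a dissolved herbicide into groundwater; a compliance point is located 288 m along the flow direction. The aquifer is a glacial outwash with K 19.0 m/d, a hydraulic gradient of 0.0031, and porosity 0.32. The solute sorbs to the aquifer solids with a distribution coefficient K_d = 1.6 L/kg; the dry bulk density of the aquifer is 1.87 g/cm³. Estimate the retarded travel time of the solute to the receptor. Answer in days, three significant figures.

16200 days

Darcy flux q = K·i = 19.0 × 0.0031 = 0.05890 m/d
v = Ki/n = 19.0·0.0031/0.32 = 0.1841 m/d
Retardation R = 1 + ρ_b·K_d/n = 1 + 1.87×1.6/0.32 = 10.35
Contaminant velocity v_c = v/R = 0.1841/10.35 = 0.01778 m/d
t = L/v_c = 288/0.01778 = 16190 d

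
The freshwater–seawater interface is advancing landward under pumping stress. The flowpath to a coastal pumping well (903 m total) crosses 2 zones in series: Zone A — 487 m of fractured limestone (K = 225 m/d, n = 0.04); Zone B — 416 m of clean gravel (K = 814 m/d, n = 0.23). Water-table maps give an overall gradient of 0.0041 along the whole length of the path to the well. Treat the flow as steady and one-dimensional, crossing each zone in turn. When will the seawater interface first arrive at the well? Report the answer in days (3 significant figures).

83.2 days

Steady 1-D flow in series ⇒ the Darcy flux q is identical in every zone and the zone head losses add (resistances L/K in series).
Σ(L/K) = 487/225 + 416/814 = 2.164 + 0.5111 = 2.676 d
K_eq = L_total / Σ(L/K) = 903 / 2.676 = 337.5 m/d
q = K_eq · i = 337.5 × 0.0041 = 1.384 m/d (same in every zone)
Zone A: v = q/n = 1.384/0.04 = 34.59 m/d → t_A = 487/34.59 = 14.08 d
Zone B: v = q/n = 1.384/0.23 = 6.016 m/d → t_B = 416/6.016 = 69.14 d
Total t = 14.08 + 69.14 = 83.22 d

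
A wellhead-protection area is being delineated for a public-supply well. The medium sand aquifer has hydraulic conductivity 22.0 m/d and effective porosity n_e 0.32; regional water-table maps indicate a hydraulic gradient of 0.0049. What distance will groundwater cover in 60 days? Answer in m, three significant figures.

20.2 m

Darcy flux q = K·i = 22.0 × 0.0049 = 0.1078 m/d
Average linear velocity = 0.1078 / 0.32 = 0.3369 m/d
L = v × T = 0.3369 × 60 = 20.21 m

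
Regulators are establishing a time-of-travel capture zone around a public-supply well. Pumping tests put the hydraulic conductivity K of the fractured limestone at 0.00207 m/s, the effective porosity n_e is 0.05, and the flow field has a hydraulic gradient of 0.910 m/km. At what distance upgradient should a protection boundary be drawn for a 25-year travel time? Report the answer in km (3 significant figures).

K = 0.00207 m/s × 86400 s/d = 178.8 m/d
q = Ki = 178.8 × 9.1e-4 = 0.1628 m/d
Average linear velocity = 0.1628 / 0.05 = 3.255 m/d
T = 25 yr × 365 = 9125 d
L = v × T = 3.255 × 9125 = 29700 m
   = 29.7 km

29.7 km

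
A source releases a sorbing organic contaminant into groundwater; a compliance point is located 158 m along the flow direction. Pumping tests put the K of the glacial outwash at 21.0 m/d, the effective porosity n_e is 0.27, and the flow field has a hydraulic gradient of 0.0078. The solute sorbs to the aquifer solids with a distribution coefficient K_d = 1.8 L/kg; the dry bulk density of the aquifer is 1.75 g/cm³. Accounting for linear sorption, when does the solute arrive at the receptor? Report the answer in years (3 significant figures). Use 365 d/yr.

9.04 years

Darcy flux q = K·i = 21.0 × 0.0078 = 0.1638 m/d
v_s = q/n_e = 0.1638/0.27 = 0.6067 m/d
Retardation R = 1 + ρ_b·K_d/n = 1 + 1.75×1.8/0.27 = 12.67
Contaminant velocity v_c = v/R = 0.6067/12.67 = 0.04789 m/d
t = L/v_c = 158/0.04789 = 3299 d
   = 3299/365 = 9.04 yr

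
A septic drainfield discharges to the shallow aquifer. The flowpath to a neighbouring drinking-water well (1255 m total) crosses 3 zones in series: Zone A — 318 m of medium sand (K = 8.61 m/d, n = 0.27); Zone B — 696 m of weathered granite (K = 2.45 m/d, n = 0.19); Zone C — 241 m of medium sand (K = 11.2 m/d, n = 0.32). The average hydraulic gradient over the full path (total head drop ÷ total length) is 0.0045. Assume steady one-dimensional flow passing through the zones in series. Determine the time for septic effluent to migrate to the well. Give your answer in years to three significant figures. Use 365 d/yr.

49.1 years

Steady 1-D flow in series ⇒ the Darcy flux q is identical in every zone and the zone head losses add (resistances L/K in series).
Σ(L/K) = 318/8.61 + 696/2.45 + 241/11.2 = 36.93 + 284.1 + 21.52 = 342.5 d
K_eq = L_total / Σ(L/K) = 1255 / 342.5 = 3.664 m/d
q = K_eq · i = 3.664 × 0.0045 = 0.01649 m/d (same in every zone)
Zone A: v = q/n = 0.01649/0.27 = 0.06106 m/d → t_A = 318/0.06106 = 5208 d
Zone B: v = q/n = 0.01649/0.19 = 0.08678 m/d → t_B = 696/0.08678 = 8021 d
Zone C: v = q/n = 0.01649/0.32 = 0.05152 m/d → t_C = 241/0.05152 = 4677 d
Total t = 5208 + 8021 + 4677 = 17910 d
   = 17910 / 365 = 49.1 yr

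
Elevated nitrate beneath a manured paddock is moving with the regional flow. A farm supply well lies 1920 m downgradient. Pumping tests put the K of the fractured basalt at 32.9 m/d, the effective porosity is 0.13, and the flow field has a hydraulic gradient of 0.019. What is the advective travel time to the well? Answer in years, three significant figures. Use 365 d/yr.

Darcy flux q = K·i = 32.9 × 0.019 = 0.6251 m/d
v = Ki/n = 32.9·0.019/0.13 = 4.808 m/d
t = L / v = 1920 / 4.808 = 399.3 d
   = 399.3 / 365 = 1.09 yr

1.09 years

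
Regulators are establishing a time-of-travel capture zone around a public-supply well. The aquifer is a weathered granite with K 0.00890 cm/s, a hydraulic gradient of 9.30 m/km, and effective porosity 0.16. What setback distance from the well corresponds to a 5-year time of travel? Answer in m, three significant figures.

816 m

K = 0.00890 cm/s × 864 = 7.690 m/d
Darcy flux q = K·i = 7.690 × 0.0093 = 0.07151 m/d
Seepage velocity v = q / n = 0.07151 / 0.16 = 0.4470 m/d
T = 5 yr × 365 = 1825 d
L = v × T = 0.4470 × 1825 = 815.7 m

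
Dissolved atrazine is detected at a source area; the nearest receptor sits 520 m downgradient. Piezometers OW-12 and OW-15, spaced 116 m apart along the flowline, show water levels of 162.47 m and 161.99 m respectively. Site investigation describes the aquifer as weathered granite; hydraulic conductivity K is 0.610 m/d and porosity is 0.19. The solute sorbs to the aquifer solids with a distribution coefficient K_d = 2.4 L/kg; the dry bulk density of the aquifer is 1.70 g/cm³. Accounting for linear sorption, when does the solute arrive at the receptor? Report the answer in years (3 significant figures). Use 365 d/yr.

2410 years

Hydraulic gradient i = (162.47 − 161.99) / 116 = 0.48 / 116 = 0.004138
q = Ki = 0.610 × 0.004138 = 0.002524 m/d
Average linear velocity = 0.002524 / 0.19 = 0.01328 m/d
Retardation R = 1 + ρ_b·K_d/n = 1 + 1.70×2.4/0.19 = 22.47
Contaminant velocity v_c = v/R = 0.01328/22.47 = 5.911e-4 m/d
t = L/v_c = 520/5.911e-4 = 879700 d
   = 879700/365 = 2410 yr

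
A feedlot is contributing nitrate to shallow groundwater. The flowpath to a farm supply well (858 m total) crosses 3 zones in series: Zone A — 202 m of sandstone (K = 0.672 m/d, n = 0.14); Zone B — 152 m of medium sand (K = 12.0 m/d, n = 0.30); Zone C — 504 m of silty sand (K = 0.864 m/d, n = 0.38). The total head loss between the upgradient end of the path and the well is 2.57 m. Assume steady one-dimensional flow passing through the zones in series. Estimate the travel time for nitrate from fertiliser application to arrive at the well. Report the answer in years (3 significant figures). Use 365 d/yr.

Continuity: the same q passes through each zone, so ΔH = q·Σ(L_j/K_j) — the zones act as resistances in series.
Σ(L/K) = 202/0.672 + 152/12.0 + 504/0.864 = 300.6 + 12.67 + 583.3 = 896.6 d
q = ΔH / Σ(L/K) = 2.57 / 896.6 = 0.002866 m/d (same in every zone)
Zone A: v = q/n = 0.002866/0.14 = 0.02047 m/d → t_A = 202/0.02047 = 9866 d
Zone B: v = q/n = 0.002866/0.30 = 0.009555 m/d → t_B = 152/0.009555 = 15910 d
Zone C: v = q/n = 0.002866/0.38 = 0.007543 m/d → t_C = 504/0.007543 = 66820 d
Total t = 9866 + 15910 + 66820 = 92590 d
   = 92590 / 365 = 254 yr

254 years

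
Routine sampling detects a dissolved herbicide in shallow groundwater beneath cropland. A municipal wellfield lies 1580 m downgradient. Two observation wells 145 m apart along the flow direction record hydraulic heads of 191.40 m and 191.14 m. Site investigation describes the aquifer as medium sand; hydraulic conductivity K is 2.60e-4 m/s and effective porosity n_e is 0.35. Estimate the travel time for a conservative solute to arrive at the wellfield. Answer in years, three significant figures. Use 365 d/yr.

37.6 years

Hydraulic gradient i = (191.40 − 191.14) / 145 = 0.26 / 145 = 0.001793
K = 2.60e-4 m/s × 86400 s/d = 22.46 m/d
q = Ki = 22.46 × 0.001793 = 0.04028 m/d
Average linear velocity = 0.04028 / 0.35 = 0.1151 m/d
t = L / v = 1580 / 0.1151 = 13730 d
   = 13730 / 365 = 37.6 yr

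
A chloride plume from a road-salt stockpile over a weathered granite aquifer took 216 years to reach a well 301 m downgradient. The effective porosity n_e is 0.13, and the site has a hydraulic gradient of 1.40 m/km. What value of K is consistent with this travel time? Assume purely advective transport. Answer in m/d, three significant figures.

0.355 m/d

t = 216 years = 78840 d
v = L / t = 301 / 78840 = 0.003818 m/d
K = v · n / i = 0.003818 × 0.13 / 0.0014 = 0.355 m/d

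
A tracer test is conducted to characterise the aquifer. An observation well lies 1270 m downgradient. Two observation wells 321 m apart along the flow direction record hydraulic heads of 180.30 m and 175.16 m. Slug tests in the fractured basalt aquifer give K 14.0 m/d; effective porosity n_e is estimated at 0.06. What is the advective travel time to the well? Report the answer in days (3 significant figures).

340 days

Hydraulic gradient i = (180.30 − 175.16) / 321 = 5.14 / 321 = 0.01601
Darcy flux q = K·i = 14.0 × 0.01601 = 0.2242 m/d
Seepage velocity v = q / n = 0.2242 / 0.06 = 3.736 m/d
t = L / v = 1270 / 3.736 = 339.9 d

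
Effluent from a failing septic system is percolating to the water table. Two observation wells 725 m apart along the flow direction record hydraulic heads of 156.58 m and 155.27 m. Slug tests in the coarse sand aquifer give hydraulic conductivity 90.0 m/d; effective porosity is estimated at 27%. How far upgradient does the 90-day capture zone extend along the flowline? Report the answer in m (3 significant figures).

54.2 m

Hydraulic gradient i = (156.58 − 155.27) / 725 = 1.31 / 725 = 0.001807
Specific discharge q = 90.0 × 0.001807 = 0.1626 m/d
Average linear velocity = 0.1626 / 0.27 = 0.6023 m/d
L = v × T = 0.6023 × 90 = 54.21 m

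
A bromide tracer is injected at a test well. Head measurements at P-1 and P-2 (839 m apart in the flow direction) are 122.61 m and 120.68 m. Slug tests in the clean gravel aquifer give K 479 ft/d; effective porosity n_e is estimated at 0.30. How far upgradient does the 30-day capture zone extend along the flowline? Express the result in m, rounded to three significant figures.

Hydraulic gradient i = (122.61 − 120.68) / 839 = 1.93 / 839 = 0.002300
K = 479 ft/d × 0.3048 = 146.0 m/d
Darcy flux q = K·i = 146.0 × 0.002300 = 0.3359 m/d
v = Ki/n = 146.0·0.002300/0.30 = 1.120 m/d
L = v × T = 1.120 × 30 = 33.59 m

33.6 m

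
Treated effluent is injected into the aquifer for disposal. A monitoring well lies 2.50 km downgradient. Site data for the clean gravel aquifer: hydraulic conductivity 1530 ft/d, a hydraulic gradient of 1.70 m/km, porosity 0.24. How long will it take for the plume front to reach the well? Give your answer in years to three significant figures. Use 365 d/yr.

K = 1530 ft/d × 0.3048 = 466.3 m/d
q = Ki = 466.3 × 0.0017 = 0.7928 m/d
v_s = q/n_e = 0.7928/0.24 = 3.303 m/d
L = 2.50 km = 2500 m
t = L / v = 2500 / 3.303 = 756.8 d
   = 756.8 / 365 = 2.07 yr

2.07 years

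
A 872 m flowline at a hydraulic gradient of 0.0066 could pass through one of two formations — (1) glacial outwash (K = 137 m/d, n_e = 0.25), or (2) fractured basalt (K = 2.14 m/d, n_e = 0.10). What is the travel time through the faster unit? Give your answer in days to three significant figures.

241 days

Unit 1 (glacial outwash): v = 137×0.0066/0.25 = 3.617 m/d, t = 872/3.617 = 241.1 d
Unit 2 (fractured basalt): v = 2.14×0.0066/0.10 = 0.1412 m/d, t = 872/0.1412 = 6174 d
Faster unit: t = 241 d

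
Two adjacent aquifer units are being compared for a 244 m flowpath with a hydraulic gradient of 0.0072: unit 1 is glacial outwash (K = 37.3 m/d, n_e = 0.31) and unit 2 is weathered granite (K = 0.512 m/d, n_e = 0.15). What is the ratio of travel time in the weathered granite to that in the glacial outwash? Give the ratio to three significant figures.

Unit 1 (glacial outwash): v = 37.3×0.0072/0.31 = 0.8663 m/d, t = 244/0.8663 = 281.7 d
Unit 2 (weathered granite): v = 0.512×0.0072/0.15 = 0.02458 m/d, t = 244/0.02458 = 9928 d
t(weathered granite) / t(glacial outwash) = 9928/281.7 = 35.3

35.3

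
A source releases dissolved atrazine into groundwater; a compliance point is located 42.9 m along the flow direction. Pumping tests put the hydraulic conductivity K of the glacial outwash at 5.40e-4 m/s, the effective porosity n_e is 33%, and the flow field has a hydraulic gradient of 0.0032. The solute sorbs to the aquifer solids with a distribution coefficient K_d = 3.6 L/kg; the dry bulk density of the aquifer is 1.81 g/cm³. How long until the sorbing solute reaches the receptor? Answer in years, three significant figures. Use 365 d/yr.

5.39 years

K = 5.40e-4 m/s × 86400 s/d = 46.66 m/d
Specific discharge q = 46.66 × 0.0032 = 0.1493 m/d
v = Ki/n = 46.66·0.0032/0.33 = 0.4524 m/d
Retardation R = 1 + ρ_b·K_d/n = 1 + 1.81×3.6/0.33 = 20.75
Contaminant velocity v_c = v/R = 0.4524/20.75 = 0.02181 m/d
t = L/v_c = 42.9/0.02181 = 1967 d
   = 1967/365 = 5.39 yr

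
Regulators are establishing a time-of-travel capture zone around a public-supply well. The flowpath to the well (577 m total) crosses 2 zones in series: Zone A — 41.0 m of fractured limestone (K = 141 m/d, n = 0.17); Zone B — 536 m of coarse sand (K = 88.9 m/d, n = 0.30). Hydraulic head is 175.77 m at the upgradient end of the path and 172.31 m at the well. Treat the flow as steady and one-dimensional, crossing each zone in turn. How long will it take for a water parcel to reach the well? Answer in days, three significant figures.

Total head drop ΔH = 175.77 − 172.31 = 3.46 m
Continuity: the same q passes through each zone, so ΔH = q·Σ(L_j/K_j) — the zones act as resistances in series.
Σ(L/K) = 41.0/141 + 536/88.9 = 0.2908 + 6.029 = 6.320 d
q = ΔH / Σ(L/K) = 3.46 / 6.320 = 0.5475 m/d (same in every zone)
Zone A: v = q/n = 0.5475/0.17 = 3.220 m/d → t_A = 41.0/3.220 = 12.73 d
Zone B: v = q/n = 0.5475/0.30 = 1.825 m/d → t_B = 536/1.825 = 293.7 d
Total t = 12.73 + 293.7 = 306.4 d

306 days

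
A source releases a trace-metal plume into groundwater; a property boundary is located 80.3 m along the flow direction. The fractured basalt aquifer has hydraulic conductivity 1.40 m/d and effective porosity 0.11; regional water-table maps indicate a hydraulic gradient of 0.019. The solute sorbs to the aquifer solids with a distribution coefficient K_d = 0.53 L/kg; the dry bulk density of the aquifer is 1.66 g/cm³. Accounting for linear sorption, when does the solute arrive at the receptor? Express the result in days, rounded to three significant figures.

Darcy flux q = K·i = 1.40 × 0.019 = 0.02660 m/d
v = Ki/n = 1.40·0.019/0.11 = 0.2418 m/d
Retardation R = 1 + ρ_b·K_d/n = 1 + 1.66×0.53/0.11 = 8.998
Contaminant velocity v_c = v/R = 0.2418/8.998 = 0.02687 m/d
t = L/v_c = 80.3/0.02687 = 2988 d

2990 days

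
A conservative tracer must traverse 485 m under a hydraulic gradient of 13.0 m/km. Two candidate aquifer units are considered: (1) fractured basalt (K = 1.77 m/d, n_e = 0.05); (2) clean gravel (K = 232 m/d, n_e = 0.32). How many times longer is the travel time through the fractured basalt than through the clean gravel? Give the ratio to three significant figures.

Unit 1 (fractured basalt): v = 1.77×0.013/0.05 = 0.4602 m/d, t = 485/0.4602 = 1054 d
Unit 2 (clean gravel): v = 232×0.013/0.32 = 9.425 m/d, t = 485/9.425 = 51.46 d
t(fractured basalt) / t(clean gravel) = 1054/51.46 = 20.5

20.5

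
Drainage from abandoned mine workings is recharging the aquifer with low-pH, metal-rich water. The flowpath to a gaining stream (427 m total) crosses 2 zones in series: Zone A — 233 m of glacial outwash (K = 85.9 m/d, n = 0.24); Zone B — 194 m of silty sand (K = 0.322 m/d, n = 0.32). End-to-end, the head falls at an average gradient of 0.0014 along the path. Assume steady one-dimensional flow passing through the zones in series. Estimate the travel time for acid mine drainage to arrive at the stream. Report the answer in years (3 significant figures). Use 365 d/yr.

For zones in series the flux q is common to all zones; the equivalent conductivity is the harmonic (thickness-weighted) mean, K_eq = L_total / Σ(L_j/K_j).
Σ(L/K) = 233/85.9 + 194/0.322 = 2.712 + 602.5 = 605.2 d
K_eq = L_total / Σ(L/K) = 427 / 605.2 = 0.7056 m/d
q = K_eq · i = 0.7056 × 0.0014 = 9.878e-4 m/d (same in every zone)
Zone A: v = q/n = 9.878e-4/0.24 = 0.004116 m/d → t_A = 233/0.004116 = 56610 d
Zone B: v = q/n = 9.878e-4/0.32 = 0.003087 m/d → t_B = 194/0.003087 = 62850 d
Total t = 56610 + 62850 = 119500 d
   = 119500 / 365 = 327 yr

327 years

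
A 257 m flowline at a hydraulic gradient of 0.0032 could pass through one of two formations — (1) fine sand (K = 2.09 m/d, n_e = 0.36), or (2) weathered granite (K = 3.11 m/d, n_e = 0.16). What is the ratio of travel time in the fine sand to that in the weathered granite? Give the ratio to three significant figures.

Unit 1 (fine sand): v = 2.09×0.0032/0.36 = 0.01858 m/d, t = 257/0.01858 = 13830 d
Unit 2 (weathered granite): v = 3.11×0.0032/0.16 = 0.06220 m/d, t = 257/0.06220 = 4132 d
t(fine sand) / t(weathered granite) = 13830/4132 = 3.35

3.35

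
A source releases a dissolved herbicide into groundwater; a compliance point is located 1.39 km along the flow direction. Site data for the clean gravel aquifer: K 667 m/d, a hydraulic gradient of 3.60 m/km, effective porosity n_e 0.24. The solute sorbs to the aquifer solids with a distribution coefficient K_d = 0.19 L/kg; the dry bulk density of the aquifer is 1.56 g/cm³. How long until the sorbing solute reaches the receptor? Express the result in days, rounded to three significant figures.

311 days

Specific discharge q = 667 × 0.0036 = 2.401 m/d
Seepage velocity v = q / n = 2.401 / 0.24 = 10.00 m/d
Retardation R = 1 + ρ_b·K_d/n = 1 + 1.56×0.19/0.24 = 2.235
Contaminant velocity v_c = v/R = 10.00/2.235 = 4.477 m/d
L = 1.39 km = 1390 m
t = L/v_c = 1390/4.477 = 310.5 d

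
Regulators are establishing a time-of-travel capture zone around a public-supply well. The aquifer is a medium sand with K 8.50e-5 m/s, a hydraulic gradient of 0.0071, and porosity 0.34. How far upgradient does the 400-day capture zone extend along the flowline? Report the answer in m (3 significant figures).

61.3 m

K = 8.50e-5 m/s × 86400 s/d = 7.344 m/d
Specific discharge q = 7.344 × 0.0071 = 0.05214 m/d
v = Ki/n = 7.344·0.0071/0.34 = 0.1534 m/d
L = v × T = 0.1534 × 400 = 61.34 m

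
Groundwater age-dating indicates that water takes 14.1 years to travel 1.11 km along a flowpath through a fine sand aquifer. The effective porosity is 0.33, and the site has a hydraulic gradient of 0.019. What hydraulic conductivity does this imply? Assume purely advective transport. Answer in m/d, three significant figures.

t = 14.1 years = 5147 d
L = 1.11 km = 1110 m
v = L / t = 1110 / 5147 = 0.2157 m/d
K = v · n / i = 0.2157 × 0.33 / 0.019 = 3.75 m/d

3.75 m/d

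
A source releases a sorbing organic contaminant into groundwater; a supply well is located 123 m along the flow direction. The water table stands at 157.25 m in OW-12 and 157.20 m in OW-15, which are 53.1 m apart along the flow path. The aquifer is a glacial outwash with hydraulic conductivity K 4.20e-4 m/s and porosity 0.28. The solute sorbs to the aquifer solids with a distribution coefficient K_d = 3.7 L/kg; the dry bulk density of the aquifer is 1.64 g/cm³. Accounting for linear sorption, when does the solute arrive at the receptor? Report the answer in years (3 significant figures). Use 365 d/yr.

62.6 years

Hydraulic gradient i = (157.25 − 157.20) / 53.1 = 0.05 / 53.1 = 9.416e-4
K = 4.20e-4 m/s × 86400 s/d = 36.29 m/d
q = Ki = 36.29 × 9.416e-4 = 0.03417 m/d
Seepage velocity v = q / n = 0.03417 / 0.28 = 0.1220 m/d
Retardation R = 1 + ρ_b·K_d/n = 1 + 1.64×3.7/0.28 = 22.67
Contaminant velocity v_c = v/R = 0.1220/22.67 = 0.005383 m/d
t = L/v_c = 123/0.005383 = 22850 d
   = 22850/365 = 62.6 yr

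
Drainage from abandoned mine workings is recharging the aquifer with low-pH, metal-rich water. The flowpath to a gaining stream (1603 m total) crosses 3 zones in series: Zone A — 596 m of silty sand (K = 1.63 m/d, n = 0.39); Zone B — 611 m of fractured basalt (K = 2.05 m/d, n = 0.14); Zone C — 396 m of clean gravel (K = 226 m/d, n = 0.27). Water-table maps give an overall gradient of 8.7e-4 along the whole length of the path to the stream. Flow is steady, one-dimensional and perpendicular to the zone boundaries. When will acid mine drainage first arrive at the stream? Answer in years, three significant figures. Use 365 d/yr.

555 years

Continuity: the same q passes through each zone, so ΔH = q·Σ(L_j/K_j) — the zones act as resistances in series.
Σ(L/K) = 596/1.63 + 611/2.05 + 396/226 = 365.6 + 298.0 + 1.752 = 665.4 d
K_eq = L_total / Σ(L/K) = 1603 / 665.4 = 2.409 m/d
q = K_eq · i = 2.409 × 8.7e-4 = 0.002096 m/d (same in every zone)
Zone A: v = q/n = 0.002096/0.39 = 0.005374 m/d → t_A = 596/0.005374 = 110900 d
Zone B: v = q/n = 0.002096/0.14 = 0.01497 m/d → t_B = 611/0.01497 = 40820 d
Zone C: v = q/n = 0.002096/0.27 = 0.007762 m/d → t_C = 396/0.007762 = 51020 d
Total t = 110900 + 40820 + 51020 = 202700 d
   = 202700 / 365 = 555 yr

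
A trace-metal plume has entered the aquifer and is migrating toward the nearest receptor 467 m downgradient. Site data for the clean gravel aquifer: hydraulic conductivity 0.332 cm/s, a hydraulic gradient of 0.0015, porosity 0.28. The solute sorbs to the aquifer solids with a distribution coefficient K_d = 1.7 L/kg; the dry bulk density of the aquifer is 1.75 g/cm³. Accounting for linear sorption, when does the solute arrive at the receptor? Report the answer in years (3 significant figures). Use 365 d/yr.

K = 0.332 cm/s × 864 = 286.8 m/d
Darcy flux q = K·i = 286.8 × 0.0015 = 0.4303 m/d
Average linear velocity = 0.4303 / 0.28 = 1.537 m/d
Retardation R = 1 + ρ_b·K_d/n = 1 + 1.75×1.7/0.28 = 11.63
Contaminant velocity v_c = v/R = 1.537/11.63 = 0.1322 m/d
t = L/v_c = 467/0.1322 = 3533 d
   = 3533/365 = 9.68 yr

9.68 years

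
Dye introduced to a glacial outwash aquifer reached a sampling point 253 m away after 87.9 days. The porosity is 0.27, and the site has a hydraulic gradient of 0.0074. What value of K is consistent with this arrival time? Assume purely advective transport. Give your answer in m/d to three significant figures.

v = L / t = 253 / 87.9 = 2.878 m/d
K = v · n / i = 2.878 × 0.27 / 0.0074 = 105 m/d

105 m/d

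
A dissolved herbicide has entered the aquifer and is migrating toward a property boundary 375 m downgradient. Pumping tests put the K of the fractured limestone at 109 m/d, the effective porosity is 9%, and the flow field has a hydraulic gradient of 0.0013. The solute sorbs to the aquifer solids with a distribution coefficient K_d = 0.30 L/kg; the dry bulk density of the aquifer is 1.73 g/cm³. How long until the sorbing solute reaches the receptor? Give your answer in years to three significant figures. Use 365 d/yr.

Darcy flux q = K·i = 109 × 0.0013 = 0.1417 m/d
v_s = q/n_e = 0.1417/0.09 = 1.574 m/d
Retardation R = 1 + ρ_b·K_d/n = 1 + 1.73×0.30/0.09 = 6.767
Contaminant velocity v_c = v/R = 1.574/6.767 = 0.2327 m/d
t = L/v_c = 375/0.2327 = 1612 d
   = 1612/365 = 4.42 yr

4.42 years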